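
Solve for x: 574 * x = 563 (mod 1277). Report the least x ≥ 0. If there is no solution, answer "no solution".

First find gcd(574, 1277):
1277 = 2×574 + 129
574 = 4×129 + 58
129 = 2×58 + 13
58 = 4×13 + 6
13 = 2×6 + 1
6 = 6×1 + 0
gcd = 1, so a unique solution mod 1277 exists.
Back-substitute for the Bézout coefficients:
1 = 13 − 2·6
1 = −2·58 + 9·13
1 = 9·129 − 20·58
1 = −20·574 + 89·129
1 = 89·1277 − 198·574
So 574·(-198) ≡ 1 (mod 1277), giving 574⁻¹ ≡ 1079.
x ≡ 574⁻¹·563 ≡ 1079·563 ≡ 902 (mod 1277).

902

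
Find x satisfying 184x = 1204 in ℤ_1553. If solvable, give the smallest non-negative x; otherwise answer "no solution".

First find gcd(184, 1553):
1553 = 8·184 + 81
184 = 2·81 + 22
81 = 3·22 + 15
22 = 1·15 + 7
15 = 2·7 + 1
7 = 7·1 + 0
gcd = 1, so a unique solution mod 1553 exists.
Back-substitute for the Bézout coefficients:
1 = 15 − 2·7
1 = −2·22 + 3·15
1 = 3·81 − 11·22
1 = −11·184 + 25·81
1 = 25·1553 − 211·184
So 184·(-211) ≡ 1 (mod 1553), giving 184⁻¹ ≡ 1342.
x ≡ 184⁻¹·1204 ≡ 1342·1204 ≡ 648 (mod 1553).

648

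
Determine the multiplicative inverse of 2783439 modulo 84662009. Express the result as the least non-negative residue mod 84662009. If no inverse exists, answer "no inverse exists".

36491327

Apply the Euclidean algorithm to 84662009 and 2783439:
84662009 = 30·2783439 + 1158839
2783439 = 2·1158839 + 465761
1158839 = 2·465761 + 227317
465761 = 2·227317 + 11127
227317 = 20·11127 + 4777
11127 = 2·4777 + 1573
4777 = 3·1573 + 58
1573 = 27·58 + 7
58 = 8·7 + 2
7 = 3·2 + 1
2 = 2·1 + 0
The gcd is 1. Working backward:
1 = 7 − 3·2
1 = −3·58 + 25·7
1 = 25·1573 − 678·58
1 = −678·4777 + 2059·1573
1 = 2059·11127 − 4796·4777
1 = −4796·227317 + 97979·11127
1 = 97979·465761 − 200754·227317
1 = −200754·1158839 + 499487·465761
1 = 499487·2783439 − 1199728·1158839
1 = −1199728·84662009 + 36491327·2783439
So 2783439·36491327 ≡ 1 (mod 84662009).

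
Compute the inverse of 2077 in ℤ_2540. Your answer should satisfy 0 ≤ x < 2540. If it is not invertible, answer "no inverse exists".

gcd(2540, 2077) by repeated division:
2540 = 1×2077 + 463
2077 = 4×463 + 225
463 = 2×225 + 13
225 = 17×13 + 4
13 = 3×4 + 1
4 = 4×1 + 0
gcd = 1, so the inverse exists. Back-substitute:
1 = 13 − 3·4
1 = −3·225 + 52·13
1 = 52·463 − 107·225
1 = −107·2077 + 480·463
1 = 480·2540 − 587·2077
So 2077·(-587) ≡ 1 (mod 2540), and -587 ≡ 1953 (mod 2540).

1953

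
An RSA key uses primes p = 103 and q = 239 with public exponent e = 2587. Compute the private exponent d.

φ(n) = (p−1)(q−1) = 102·238 = 24276.
Need d with 2587·d ≡ 1 (mod 24276). Apply the extended Euclidean algorithm:
24276 = 9·2587 + 993
2587 = 2·993 + 601
993 = 1·601 + 392
601 = 1·392 + 209
392 = 1·209 + 183
209 = 1·183 + 26
183 = 7·26 + 1
26 = 26·1 + 0
Back-substitute:
1 = 183 − 7·26
1 = −7·209 + 8·183
1 = 8·392 − 15·209
1 = −15·601 + 23·392
1 = 23·993 − 38·601
1 = −38·2587 + 99·993
1 = 99·24276 − 929·2587
So 2587·(-929) ≡ 1 (mod 24276), hence d ≡ -929 ≡ 23347 (mod 24276).

23347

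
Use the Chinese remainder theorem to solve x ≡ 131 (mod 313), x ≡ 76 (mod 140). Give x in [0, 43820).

Write x = 131 + 313·k. Then 313·k ≡ 76 − 131 ≡ 85 (mod 140).
Need 313⁻¹ mod 140. Extended Euclid on (140, 33):
140 = 4·33 + 8
33 = 4·8 + 1
8 = 8·1 + 0
Back-substitute:
1 = 33 − 4·8
1 = −4·140 + 17·33
313⁻¹ ≡ 17 (mod 140), so k ≡ 17·85 ≡ 45 (mod 140).
x = 131 + 313·45 = 14216.

14216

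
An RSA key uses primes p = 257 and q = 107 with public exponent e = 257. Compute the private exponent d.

18689

φ(n) = (p−1)(q−1) = 256·106 = 27136.
Need d with 257·d ≡ 1 (mod 27136). Apply the extended Euclidean algorithm:
27136 = 105·257 + 151
257 = 1·151 + 106
151 = 1·106 + 45
106 = 2·45 + 16
45 = 2·16 + 13
16 = 1·13 + 3
13 = 4·3 + 1
3 = 3·1 + 0
Back-substitute:
1 = 13 − 4·3
1 = −4·16 + 5·13
1 = 5·45 − 14·16
1 = −14·106 + 33·45
1 = 33·151 − 47·106
1 = −47·257 + 80·151
1 = 80·27136 − 8447·257
So 257·(-8447) ≡ 1 (mod 27136), hence d ≡ -8447 ≡ 18689 (mod 27136).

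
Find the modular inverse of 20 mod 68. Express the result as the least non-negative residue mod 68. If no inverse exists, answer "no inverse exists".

no inverse exists

Euclidean algorithm on 68, 20:
68 = 3·20 + 8
20 = 2·8 + 4
8 = 2·4 + 0
The gcd is 4, not 1, hence no inverse exists.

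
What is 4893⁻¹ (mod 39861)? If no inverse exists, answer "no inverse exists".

Euclidean algorithm on 39861, 4893:
39861 = 8*4893 + 717
4893 = 6*717 + 591
717 = 1*591 + 126
591 = 4*126 + 87
126 = 1*87 + 39
87 = 2*39 + 9
39 = 4*9 + 3
9 = 3*3 + 0
The gcd is 3, not 1, hence no inverse exists.

no inverse exists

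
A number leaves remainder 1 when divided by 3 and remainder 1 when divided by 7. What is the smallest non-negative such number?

Write x = 1 + 3·k. Then 3·k ≡ 1 − 1 ≡ 0 (mod 7).
Need 3⁻¹ mod 7. Extended Euclid on (7, 3):
7 = 2·3 + 1
3 = 3·1 + 0
Back-substitute:
1 = 7 − 2·3
3⁻¹ ≡ 5 (mod 7), so k ≡ 5·0 ≡ 0 (mod 7).
x = 1 + 3·0 = 1.

1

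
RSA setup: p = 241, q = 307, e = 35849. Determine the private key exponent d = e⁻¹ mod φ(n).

57209

φ(n) = (p−1)(q−1) = 240·306 = 73440.
Need d with 35849·d ≡ 1 (mod 73440). Apply the extended Euclidean algorithm:
73440 = 2·35849 + 1742
35849 = 20·1742 + 1009
1742 = 1·1009 + 733
1009 = 1·733 + 276
733 = 2·276 + 181
276 = 1·181 + 95
181 = 1·95 + 86
95 = 1·86 + 9
86 = 9·9 + 5
9 = 1·5 + 4
5 = 1·4 + 1
4 = 4·1 + 0
Back-substitute:
1 = 5 − 4
1 = −9 + 2·5
1 = 2·86 − 19·9
1 = −19·95 + 21·86
1 = 21·181 − 40·95
1 = −40·276 + 61·181
1 = 61·733 − 162·276
1 = −162·1009 + 223·733
1 = 223·1742 − 385·1009
1 = −385·35849 + 7923·1742
1 = 7923·73440 − 16231·35849
So 35849·(-16231) ≡ 1 (mod 73440), hence d ≡ -16231 ≡ 57209 (mod 73440).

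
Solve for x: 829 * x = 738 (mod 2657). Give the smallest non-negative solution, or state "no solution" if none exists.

First find gcd(829, 2657):
2657 = 3·829 + 170
829 = 4·170 + 149
170 = 1·149 + 21
149 = 7·21 + 2
21 = 10·2 + 1
2 = 2·1 + 0
gcd = 1, so a unique solution mod 2657 exists.
Back-substitute for the Bézout coefficients:
1 = 21 − 10·2
1 = −10·149 + 71·21
1 = 71·170 − 81·149
1 = −81·829 + 395·170
1 = 395·2657 − 1266·829
So 829·(-1266) ≡ 1 (mod 2657), giving 829⁻¹ ≡ 1391.
x ≡ 829⁻¹·738 ≡ 1391·738 ≡ 956 (mod 2657).

956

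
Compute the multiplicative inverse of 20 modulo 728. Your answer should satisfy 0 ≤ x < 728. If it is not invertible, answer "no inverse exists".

Compute gcd(20, 728):
728 = 36·20 + 8
20 = 2·8 + 4
8 = 2·4 + 0
Since gcd = 4 > 1, 20 is not a unit mod 728.

no inverse exists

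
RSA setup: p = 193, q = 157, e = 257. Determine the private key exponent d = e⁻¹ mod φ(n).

φ(n) = (p−1)(q−1) = 192·156 = 29952.
Need d with 257·d ≡ 1 (mod 29952). Apply the extended Euclidean algorithm:
29952 = 116*257 + 140
257 = 1*140 + 117
140 = 1*117 + 23
117 = 5*23 + 2
23 = 11*2 + 1
2 = 2*1 + 0
Back-substitute:
1 = 23 − 11·2
1 = −11·117 + 56·23
1 = 56·140 − 67·117
1 = −67·257 + 123·140
1 = 123·29952 − 14335·257
So 257·(-14335) ≡ 1 (mod 29952), hence d ≡ -14335 ≡ 15617 (mod 29952).

15617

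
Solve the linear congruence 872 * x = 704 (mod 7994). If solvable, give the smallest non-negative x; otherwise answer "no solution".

First find gcd(872, 7994):
7994 = 9*872 + 146
872 = 5*146 + 142
146 = 1*142 + 4
142 = 35*4 + 2
4 = 2*2 + 0
gcd = 2 and 2 | 704, so solutions exist. Divide through by 2: 436x ≡ 352 (mod 3997).
Now find 436⁻¹ mod 3997:
3997 = 9×436 + 73
436 = 5×73 + 71
73 = 1×71 + 2
71 = 35×2 + 1
2 = 2×1 + 0
Back-substitute:
1 = 71 − 35·2
1 = −35·73 + 36·71
1 = 36·436 − 215·73
1 = −215·3997 + 1971·436
So 436⁻¹ ≡ 1971 (mod 3997).
Then x ≡ 1971·352 ≡ 2311 (mod 3997); the smallest non-negative solution is x = 2311.

2311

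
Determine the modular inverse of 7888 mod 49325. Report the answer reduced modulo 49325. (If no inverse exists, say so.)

16277

gcd(49325, 7888) by repeated division:
49325 = 6*7888 + 1997
7888 = 3*1997 + 1897
1997 = 1*1897 + 100
1897 = 18*100 + 97
100 = 1*97 + 3
97 = 32*3 + 1
3 = 3*1 + 0
gcd = 1, so the inverse exists. Back-substitute:
1 = 97 − 32·3
1 = −32·100 + 33·97
1 = 33·1897 − 626·100
1 = −626·1997 + 659·1897
1 = 659·7888 − 2603·1997
1 = −2603·49325 + 16277·7888
So 7888·16277 ≡ 1 (mod 49325).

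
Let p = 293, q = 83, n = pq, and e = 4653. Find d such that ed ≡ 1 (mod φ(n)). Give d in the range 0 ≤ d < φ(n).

φ(n) = (p−1)(q−1) = 292·82 = 23944.
Need d with 4653·d ≡ 1 (mod 23944). Apply the extended Euclidean algorithm:
23944 = 5*4653 + 679
4653 = 6*679 + 579
679 = 1*579 + 100
579 = 5*100 + 79
100 = 1*79 + 21
79 = 3*21 + 16
21 = 1*16 + 5
16 = 3*5 + 1
5 = 5*1 + 0
Back-substitute:
1 = 16 − 3·5
1 = −3·21 + 4·16
1 = 4·79 − 15·21
1 = −15·100 + 19·79
1 = 19·579 − 110·100
1 = −110·679 + 129·579
1 = 129·4653 − 884·679
1 = −884·23944 + 4549·4653
So 4653·4549 ≡ 1 (mod 23944), hence d = 4549.

4549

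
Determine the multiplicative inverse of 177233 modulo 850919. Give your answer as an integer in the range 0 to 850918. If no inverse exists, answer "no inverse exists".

gcd(850919, 177233) by repeated division:
850919 = 4·177233 + 141987
177233 = 1·141987 + 35246
141987 = 4·35246 + 1003
35246 = 35·1003 + 141
1003 = 7·141 + 16
141 = 8·16 + 13
16 = 1·13 + 3
13 = 4·3 + 1
3 = 3·1 + 0
Since gcd(177233, 850919) = 1, back-substitute to write 1 as a combination:
1 = 13 − 4·3
1 = −4·16 + 5·13
1 = 5·141 − 44·16
1 = −44·1003 + 313·141
1 = 313·35246 − 10999·1003
1 = −10999·141987 + 44309·35246
1 = 44309·177233 − 55308·141987
1 = −55308·850919 + 265541·177233
So 177233·265541 ≡ 1 (mod 850919).

265541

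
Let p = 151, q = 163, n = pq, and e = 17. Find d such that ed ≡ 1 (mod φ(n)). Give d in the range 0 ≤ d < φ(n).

φ(n) = (p−1)(q−1) = 150·162 = 24300.
Need d with 17·d ≡ 1 (mod 24300). Apply the extended Euclidean algorithm:
24300 = 1429×17 + 7
17 = 2×7 + 3
7 = 2×3 + 1
3 = 3×1 + 0
Back-substitute:
1 = 7 − 2·3
1 = −2·17 + 5·7
1 = 5·24300 − 7147·17
So 17·(-7147) ≡ 1 (mod 24300), hence d ≡ -7147 ≡ 17153 (mod 24300).

17153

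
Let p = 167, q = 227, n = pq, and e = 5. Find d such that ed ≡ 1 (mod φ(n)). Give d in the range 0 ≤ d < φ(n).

30013

φ(n) = (p−1)(q−1) = 166·226 = 37516.
Need d with 5·d ≡ 1 (mod 37516). Apply the extended Euclidean algorithm:
37516 = 7503·5 + 1
5 = 5·1 + 0
Back-substitute:
1 = 37516 − 7503·5
So 5·(-7503) ≡ 1 (mod 37516), hence d ≡ -7503 ≡ 30013 (mod 37516).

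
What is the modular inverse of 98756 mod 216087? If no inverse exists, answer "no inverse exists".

29909

Run Euclid on (216087, 98756):
216087 = 2·98756 + 18575
98756 = 5·18575 + 5881
18575 = 3·5881 + 932
5881 = 6·932 + 289
932 = 3·289 + 65
289 = 4·65 + 29
65 = 2·29 + 7
29 = 4·7 + 1
7 = 7·1 + 0
The gcd is 1. Working backward:
1 = 29 − 4·7
1 = −4·65 + 9·29
1 = 9·289 − 40·65
1 = −40·932 + 129·289
1 = 129·5881 − 814·932
1 = −814·18575 + 2571·5881
1 = 2571·98756 − 13669·18575
1 = −13669·216087 + 29909·98756
So 98756·29909 ≡ 1 (mod 216087).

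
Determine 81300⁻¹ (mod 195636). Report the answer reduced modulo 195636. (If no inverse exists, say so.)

Euclidean algorithm on 195636, 81300:
195636 = 2×81300 + 33036
81300 = 2×33036 + 15228
33036 = 2×15228 + 2580
15228 = 5×2580 + 2328
2580 = 1×2328 + 252
2328 = 9×252 + 60
252 = 4×60 + 12
60 = 5×12 + 0
Since gcd = 12 > 1, 81300 is not a unit mod 195636.

no inverse exists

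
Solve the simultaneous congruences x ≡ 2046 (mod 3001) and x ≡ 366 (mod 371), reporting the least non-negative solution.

254130

Write x = 2046 + 3001·k. Then 3001·k ≡ 366 − 2046 ≡ 175 (mod 371).
Need 3001⁻¹ mod 371. Extended Euclid on (371, 33):
371 = 11·33 + 8
33 = 4·8 + 1
8 = 8·1 + 0
Back-substitute:
1 = 33 − 4·8
1 = −4·371 + 45·33
3001⁻¹ ≡ 45 (mod 371), so k ≡ 45·175 ≡ 84 (mod 371).
x = 2046 + 3001·84 = 254130.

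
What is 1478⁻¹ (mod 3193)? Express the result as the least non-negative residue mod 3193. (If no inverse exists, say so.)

Apply the Euclidean algorithm to 3193 and 1478:
3193 = 2×1478 + 237
1478 = 6×237 + 56
237 = 4×56 + 13
56 = 4×13 + 4
13 = 3×4 + 1
4 = 4×1 + 0
The gcd is 1. Working backward:
1 = 13 − 3·4
1 = −3·56 + 13·13
1 = 13·237 − 55·56
1 = −55·1478 + 343·237
1 = 343·3193 − 741·1478
Thus 1478·(-741) ≡ 1 (mod 3193); reducing, -741 mod 3193 = 2452.

2452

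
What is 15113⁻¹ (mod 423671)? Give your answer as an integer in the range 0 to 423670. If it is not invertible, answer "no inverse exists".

327572

Apply the Euclidean algorithm to 423671 and 15113:
423671 = 28*15113 + 507
15113 = 29*507 + 410
507 = 1*410 + 97
410 = 4*97 + 22
97 = 4*22 + 9
22 = 2*9 + 4
9 = 2*4 + 1
4 = 4*1 + 0
Since gcd(15113, 423671) = 1, back-substitute to write 1 as a combination:
1 = 9 − 2·4
1 = −2·22 + 5·9
1 = 5·97 − 22·22
1 = −22·410 + 93·97
1 = 93·507 − 115·410
1 = −115·15113 + 3428·507
1 = 3428·423671 − 96099·15113
So 15113·(-96099) ≡ 1 (mod 423671), and -96099 ≡ 327572 (mod 423671).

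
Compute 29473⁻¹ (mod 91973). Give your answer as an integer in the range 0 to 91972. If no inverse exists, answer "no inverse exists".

39051

Extended Euclidean algorithm:
91973 = 3·29473 + 3554
29473 = 8·3554 + 1041
3554 = 3·1041 + 431
1041 = 2·431 + 179
431 = 2·179 + 73
179 = 2·73 + 33
73 = 2·33 + 7
33 = 4·7 + 5
7 = 1·5 + 2
5 = 2·2 + 1
2 = 2·1 + 0
The gcd is 1. Working backward:
1 = 5 − 2·2
1 = −2·7 + 3·5
1 = 3·33 − 14·7
1 = −14·73 + 31·33
1 = 31·179 − 76·73
1 = −76·431 + 183·179
1 = 183·1041 − 442·431
1 = −442·3554 + 1509·1041
1 = 1509·29473 − 12514·3554
1 = −12514·91973 + 39051·29473
So 29473·39051 ≡ 1 (mod 91973).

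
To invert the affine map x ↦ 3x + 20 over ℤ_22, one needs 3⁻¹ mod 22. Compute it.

Apply the Euclidean algorithm to 22 and 3:
22 = 7*3 + 1
3 = 3*1 + 0
Since gcd(3, 22) = 1, back-substitute to write 1 as a combination:
1 = 22 − 7·3
So 3·(-7) ≡ 1 (mod 22), and -7 ≡ 15 (mod 22).

15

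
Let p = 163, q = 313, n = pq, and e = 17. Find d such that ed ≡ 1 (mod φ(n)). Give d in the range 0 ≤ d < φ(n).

φ(n) = (p−1)(q−1) = 162·312 = 50544.
Need d with 17·d ≡ 1 (mod 50544). Apply the extended Euclidean algorithm:
50544 = 2973*17 + 3
17 = 5*3 + 2
3 = 1*2 + 1
2 = 2*1 + 0
Back-substitute:
1 = 3 − 2
1 = −17 + 6·3
1 = 6·50544 − 17839·17
So 17·(-17839) ≡ 1 (mod 50544), hence d ≡ -17839 ≡ 32705 (mod 50544).

32705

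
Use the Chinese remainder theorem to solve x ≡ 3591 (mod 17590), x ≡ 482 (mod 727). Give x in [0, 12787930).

Write x = 3591 + 17590·k. Then 17590·k ≡ 482 − 3591 ≡ 526 (mod 727).
Need 17590⁻¹ mod 727. Extended Euclid on (727, 142):
727 = 5·142 + 17
142 = 8·17 + 6
17 = 2·6 + 5
6 = 1·5 + 1
5 = 5·1 + 0
Back-substitute:
1 = 6 − 5
1 = −17 + 3·6
1 = 3·142 − 25·17
1 = −25·727 + 128·142
17590⁻¹ ≡ 128 (mod 727), so k ≡ 128·526 ≡ 444 (mod 727).
x = 3591 + 17590·444 = 7813551.

7813551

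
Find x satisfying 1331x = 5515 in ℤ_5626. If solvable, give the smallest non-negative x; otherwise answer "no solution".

5199

First find gcd(1331, 5626):
5626 = 4*1331 + 302
1331 = 4*302 + 123
302 = 2*123 + 56
123 = 2*56 + 11
56 = 5*11 + 1
11 = 11*1 + 0
gcd = 1, so a unique solution mod 5626 exists.
Back-substitute for the Bézout coefficients:
1 = 56 − 5·11
1 = −5·123 + 11·56
1 = 11·302 − 27·123
1 = −27·1331 + 119·302
1 = 119·5626 − 503·1331
So 1331·(-503) ≡ 1 (mod 5626), giving 1331⁻¹ ≡ 5123.
x ≡ 1331⁻¹·5515 ≡ 5123·5515 ≡ 5199 (mod 5626).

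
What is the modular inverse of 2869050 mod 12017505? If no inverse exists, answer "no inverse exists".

Euclidean algorithm on 12017505, 2869050:
12017505 = 4*2869050 + 541305
2869050 = 5*541305 + 162525
541305 = 3*162525 + 53730
162525 = 3*53730 + 1335
53730 = 40*1335 + 330
1335 = 4*330 + 15
330 = 22*15 + 0
The gcd is 15, not 1, hence no inverse exists.

no inverse exists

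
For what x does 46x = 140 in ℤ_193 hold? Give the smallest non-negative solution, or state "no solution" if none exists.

First find gcd(46, 193):
193 = 4·46 + 9
46 = 5·9 + 1
9 = 9·1 + 0
gcd = 1, so a unique solution mod 193 exists.
Back-substitute for the Bézout coefficients:
1 = 46 − 5·9
1 = −5·193 + 21·46
So 46·(21) ≡ 1 (mod 193), giving 46⁻¹ ≡ 21.
x ≡ 46⁻¹·140 ≡ 21·140 ≡ 45 (mod 193).

45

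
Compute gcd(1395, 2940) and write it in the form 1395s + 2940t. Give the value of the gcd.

Euclidean algorithm:
2940 = 2*1395 + 150
1395 = 9*150 + 45
150 = 3*45 + 15
45 = 3*15 + 0
gcd(1395, 2940) = 15.
Back-substituting:
15 = 150 − 3·45
15 = −3·1395 + 28·150
15 = 28·2940 − 59·1395
So 15 = (28)·2940 + (-59)·1395.

15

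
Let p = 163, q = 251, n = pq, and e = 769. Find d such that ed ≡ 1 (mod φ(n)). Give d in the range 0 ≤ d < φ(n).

20329

φ(n) = (p−1)(q−1) = 162·250 = 40500.
Need d with 769·d ≡ 1 (mod 40500). Apply the extended Euclidean algorithm:
40500 = 52*769 + 512
769 = 1*512 + 257
512 = 1*257 + 255
257 = 1*255 + 2
255 = 127*2 + 1
2 = 2*1 + 0
Back-substitute:
1 = 255 − 127·2
1 = −127·257 + 128·255
1 = 128·512 − 255·257
1 = −255·769 + 383·512
1 = 383·40500 − 20171·769
So 769·(-20171) ≡ 1 (mod 40500), hence d ≡ -20171 ≡ 20329 (mod 40500).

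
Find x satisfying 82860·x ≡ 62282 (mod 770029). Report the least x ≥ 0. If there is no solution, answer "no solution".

First find gcd(82860, 770029):
770029 = 9×82860 + 24289
82860 = 3×24289 + 9993
24289 = 2×9993 + 4303
9993 = 2×4303 + 1387
4303 = 3×1387 + 142
1387 = 9×142 + 109
142 = 1×109 + 33
109 = 3×33 + 10
33 = 3×10 + 3
10 = 3×3 + 1
3 = 3×1 + 0
gcd = 1, so a unique solution mod 770029 exists.
Back-substitute for the Bézout coefficients:
1 = 10 − 3·3
1 = −3·33 + 10·10
1 = 10·109 − 33·33
1 = −33·142 + 43·109
1 = 43·1387 − 420·142
1 = −420·4303 + 1303·1387
1 = 1303·9993 − 3026·4303
1 = −3026·24289 + 7355·9993
1 = 7355·82860 − 25091·24289
1 = −25091·770029 + 233174·82860
So 82860·(233174) ≡ 1 (mod 770029), giving 82860⁻¹ ≡ 233174.
x ≡ 82860⁻¹·62282 ≡ 233174·62282 ≡ 566157 (mod 770029).

566157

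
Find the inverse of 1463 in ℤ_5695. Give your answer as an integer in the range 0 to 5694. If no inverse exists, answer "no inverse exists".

4897

gcd(5695, 1463) by repeated division:
5695 = 3·1463 + 1306
1463 = 1·1306 + 157
1306 = 8·157 + 50
157 = 3·50 + 7
50 = 7·7 + 1
7 = 7·1 + 0
The gcd is 1. Working backward:
1 = 50 − 7·7
1 = −7·157 + 22·50
1 = 22·1306 − 183·157
1 = −183·1463 + 205·1306
1 = 205·5695 − 798·1463
So 1463·(-798) ≡ 1 (mod 5695), and -798 ≡ 4897 (mod 5695).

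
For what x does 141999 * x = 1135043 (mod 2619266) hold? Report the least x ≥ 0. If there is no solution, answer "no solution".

102529

First find gcd(141999, 2619266):
2619266 = 18*141999 + 63284
141999 = 2*63284 + 15431
63284 = 4*15431 + 1560
15431 = 9*1560 + 1391
1560 = 1*1391 + 169
1391 = 8*169 + 39
169 = 4*39 + 13
39 = 3*13 + 0
gcd = 13 and 13 | 1135043, so solutions exist. Divide through by 13: 10923x ≡ 87311 (mod 201482).
Now find 10923⁻¹ mod 201482:
201482 = 18×10923 + 4868
10923 = 2×4868 + 1187
4868 = 4×1187 + 120
1187 = 9×120 + 107
120 = 1×107 + 13
107 = 8×13 + 3
13 = 4×3 + 1
3 = 3×1 + 0
Back-substitute:
1 = 13 − 4·3
1 = −4·107 + 33·13
1 = 33·120 − 37·107
1 = −37·1187 + 366·120
1 = 366·4868 − 1501·1187
1 = −1501·10923 + 3368·4868
1 = 3368·201482 − 62125·10923
So 10923·(-62125) ≡ 1 (mod 201482), i.e. 10923⁻¹ ≡ 139357.
Then x ≡ 139357·87311 ≡ 102529 (mod 201482); the smallest non-negative solution is x = 102529.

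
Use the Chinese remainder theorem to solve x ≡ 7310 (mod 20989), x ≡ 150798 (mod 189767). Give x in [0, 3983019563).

3712562619

Write x = 7310 + 20989·k. Then 20989·k ≡ 150798 − 7310 ≡ 143488 (mod 189767).
Need 20989⁻¹ mod 189767. Extended Euclid on (189767, 20989):
189767 = 9*20989 + 866
20989 = 24*866 + 205
866 = 4*205 + 46
205 = 4*46 + 21
46 = 2*21 + 4
21 = 5*4 + 1
4 = 4*1 + 0
Back-substitute:
1 = 21 − 5·4
1 = −5·46 + 11·21
1 = 11·205 − 49·46
1 = −49·866 + 207·205
1 = 207·20989 − 5017·866
1 = −5017·189767 + 45360·20989
20989⁻¹ ≡ 45360 (mod 189767), so k ≡ 45360·143488 ≡ 176881 (mod 189767).
x = 7310 + 20989·176881 = 3712562619.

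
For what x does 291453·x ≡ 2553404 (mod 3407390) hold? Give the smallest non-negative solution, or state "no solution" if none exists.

First find gcd(291453, 3407390):
3407390 = 11·291453 + 201407
291453 = 1·201407 + 90046
201407 = 2·90046 + 21315
90046 = 4·21315 + 4786
21315 = 4·4786 + 2171
4786 = 2·2171 + 444
2171 = 4·444 + 395
444 = 1·395 + 49
395 = 8·49 + 3
49 = 16·3 + 1
3 = 3·1 + 0
gcd = 1, so a unique solution mod 3407390 exists.
Back-substitute for the Bézout coefficients:
1 = 49 − 16·3
1 = −16·395 + 129·49
1 = 129·444 − 145·395
1 = −145·2171 + 709·444
1 = 709·4786 − 1563·2171
1 = −1563·21315 + 6961·4786
1 = 6961·90046 − 29407·21315
1 = −29407·201407 + 65775·90046
1 = 65775·291453 − 95182·201407
1 = −95182·3407390 + 1112777·291453
So 291453·(1112777) ≡ 1 (mod 3407390), giving 291453⁻¹ ≡ 1112777.
x ≡ 291453⁻¹·2553404 ≡ 1112777·2553404 ≡ 1240148 (mod 3407390).

1240148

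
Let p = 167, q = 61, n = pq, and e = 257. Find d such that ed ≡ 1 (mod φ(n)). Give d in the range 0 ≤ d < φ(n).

3953

φ(n) = (p−1)(q−1) = 166·60 = 9960.
Need d with 257·d ≡ 1 (mod 9960). Apply the extended Euclidean algorithm:
9960 = 38×257 + 194
257 = 1×194 + 63
194 = 3×63 + 5
63 = 12×5 + 3
5 = 1×3 + 2
3 = 1×2 + 1
2 = 2×1 + 0
Back-substitute:
1 = 3 − 2
1 = −5 + 2·3
1 = 2·63 − 25·5
1 = −25·194 + 77·63
1 = 77·257 − 102·194
1 = −102·9960 + 3953·257
So 257·3953 ≡ 1 (mod 9960), hence d = 3953.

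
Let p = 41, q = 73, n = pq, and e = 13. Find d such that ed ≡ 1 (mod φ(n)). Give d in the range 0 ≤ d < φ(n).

φ(n) = (p−1)(q−1) = 40·72 = 2880.
Need d with 13·d ≡ 1 (mod 2880). Apply the extended Euclidean algorithm:
2880 = 221×13 + 7
13 = 1×7 + 6
7 = 1×6 + 1
6 = 6×1 + 0
Back-substitute:
1 = 7 − 6
1 = −13 + 2·7
1 = 2·2880 − 443·13
So 13·(-443) ≡ 1 (mod 2880), hence d ≡ -443 ≡ 2437 (mod 2880).

2437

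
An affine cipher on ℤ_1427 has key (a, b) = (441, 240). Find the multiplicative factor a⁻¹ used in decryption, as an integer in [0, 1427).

Extended Euclidean algorithm:
1427 = 3*441 + 104
441 = 4*104 + 25
104 = 4*25 + 4
25 = 6*4 + 1
4 = 4*1 + 0
Since gcd(441, 1427) = 1, back-substitute to write 1 as a combination:
1 = 25 − 6·4
1 = −6·104 + 25·25
1 = 25·441 − 106·104
1 = −106·1427 + 343·441
So 441·343 ≡ 1 (mod 1427).

343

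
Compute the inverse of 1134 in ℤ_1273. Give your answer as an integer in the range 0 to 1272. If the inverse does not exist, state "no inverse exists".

Run Euclid on (1273, 1134):
1273 = 1·1134 + 139
1134 = 8·139 + 22
139 = 6·22 + 7
22 = 3·7 + 1
7 = 7·1 + 0
Since gcd(1134, 1273) = 1, back-substitute to write 1 as a combination:
1 = 22 − 3·7
1 = −3·139 + 19·22
1 = 19·1134 − 155·139
1 = −155·1273 + 174·1134
So 1134·174 ≡ 1 (mod 1273).

174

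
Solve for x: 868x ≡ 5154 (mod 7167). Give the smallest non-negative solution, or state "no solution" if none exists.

First find gcd(868, 7167):
7167 = 8×868 + 223
868 = 3×223 + 199
223 = 1×199 + 24
199 = 8×24 + 7
24 = 3×7 + 3
7 = 2×3 + 1
3 = 3×1 + 0
gcd = 1, so a unique solution mod 7167 exists.
Back-substitute for the Bézout coefficients:
1 = 7 − 2·3
1 = −2·24 + 7·7
1 = 7·199 − 58·24
1 = −58·223 + 65·199
1 = 65·868 − 253·223
1 = −253·7167 + 2089·868
So 868·(2089) ≡ 1 (mod 7167), giving 868⁻¹ ≡ 2089.
x ≡ 868⁻¹·5154 ≡ 2089·5154 ≡ 1872 (mod 7167).

1872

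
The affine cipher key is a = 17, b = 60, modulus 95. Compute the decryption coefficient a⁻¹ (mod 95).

28

Apply the Euclidean algorithm to 95 and 17:
95 = 5*17 + 10
17 = 1*10 + 7
10 = 1*7 + 3
7 = 2*3 + 1
3 = 3*1 + 0
The gcd is 1. Working backward:
1 = 7 − 2·3
1 = −2·10 + 3·7
1 = 3·17 − 5·10
1 = −5·95 + 28·17
So 17·28 ≡ 1 (mod 95).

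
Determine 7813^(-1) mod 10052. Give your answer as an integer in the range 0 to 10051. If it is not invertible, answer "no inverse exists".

4705

gcd(10052, 7813) by repeated division:
10052 = 1×7813 + 2239
7813 = 3×2239 + 1096
2239 = 2×1096 + 47
1096 = 23×47 + 15
47 = 3×15 + 2
15 = 7×2 + 1
2 = 2×1 + 0
gcd = 1, so the inverse exists. Back-substitute:
1 = 15 − 7·2
1 = −7·47 + 22·15
1 = 22·1096 − 513·47
1 = −513·2239 + 1048·1096
1 = 1048·7813 − 3657·2239
1 = −3657·10052 + 4705·7813
So 7813·4705 ≡ 1 (mod 10052).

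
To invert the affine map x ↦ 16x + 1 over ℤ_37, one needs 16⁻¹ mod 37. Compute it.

Run Euclid on (37, 16):
37 = 2·16 + 5
16 = 3·5 + 1
5 = 5·1 + 0
gcd = 1, so the inverse exists. Back-substitute:
1 = 16 − 3·5
1 = −3·37 + 7·16
So 16·7 ≡ 1 (mod 37).

7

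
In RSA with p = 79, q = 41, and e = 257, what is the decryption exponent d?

2513

φ(n) = (p−1)(q−1) = 78·40 = 3120.
Need d with 257·d ≡ 1 (mod 3120). Apply the extended Euclidean algorithm:
3120 = 12·257 + 36
257 = 7·36 + 5
36 = 7·5 + 1
5 = 5·1 + 0
Back-substitute:
1 = 36 − 7·5
1 = −7·257 + 50·36
1 = 50·3120 − 607·257
So 257·(-607) ≡ 1 (mod 3120), hence d ≡ -607 ≡ 2513 (mod 3120).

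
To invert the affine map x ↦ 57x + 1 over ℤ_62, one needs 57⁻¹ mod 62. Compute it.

37

Run Euclid on (62, 57):
62 = 1×57 + 5
57 = 11×5 + 2
5 = 2×2 + 1
2 = 2×1 + 0
The gcd is 1. Working backward:
1 = 5 − 2·2
1 = −2·57 + 23·5
1 = 23·62 − 25·57
So 57·(-25) ≡ 1 (mod 62), and -25 ≡ 37 (mod 62).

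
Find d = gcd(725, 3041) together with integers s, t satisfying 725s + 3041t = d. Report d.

1

Apply Euclid's algorithm to 3041 and 725:
3041 = 4*725 + 141
725 = 5*141 + 20
141 = 7*20 + 1
20 = 20*1 + 0
gcd(725, 3041) = 1.
Back-substituting:
1 = 141 − 7·20
1 = −7·725 + 36·141
1 = 36·3041 − 151·725
So 1 = (36)·3041 + (-151)·725.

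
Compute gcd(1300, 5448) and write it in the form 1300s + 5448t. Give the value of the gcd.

Euclidean algorithm:
5448 = 4·1300 + 248
1300 = 5·248 + 60
248 = 4·60 + 8
60 = 7·8 + 4
8 = 2·4 + 0
gcd(1300, 5448) = 4.
Working backward:
4 = 60 − 7·8
4 = −7·248 + 29·60
4 = 29·1300 − 152·248
4 = −152·5448 + 637·1300
So 4 = (-152)·5448 + (637)·1300.

4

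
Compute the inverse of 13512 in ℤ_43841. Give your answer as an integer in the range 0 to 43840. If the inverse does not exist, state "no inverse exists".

Extended Euclidean algorithm:
43841 = 3*13512 + 3305
13512 = 4*3305 + 292
3305 = 11*292 + 93
292 = 3*93 + 13
93 = 7*13 + 2
13 = 6*2 + 1
2 = 2*1 + 0
gcd = 1, so the inverse exists. Back-substitute:
1 = 13 − 6·2
1 = −6·93 + 43·13
1 = 43·292 − 135·93
1 = −135·3305 + 1528·292
1 = 1528·13512 − 6247·3305
1 = −6247·43841 + 20269·13512
So 13512·20269 ≡ 1 (mod 43841).

20269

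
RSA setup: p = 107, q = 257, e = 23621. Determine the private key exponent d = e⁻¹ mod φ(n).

10893

φ(n) = (p−1)(q−1) = 106·256 = 27136.
Need d with 23621·d ≡ 1 (mod 27136). Apply the extended Euclidean algorithm:
27136 = 1·23621 + 3515
23621 = 6·3515 + 2531
3515 = 1·2531 + 984
2531 = 2·984 + 563
984 = 1·563 + 421
563 = 1·421 + 142
421 = 2·142 + 137
142 = 1·137 + 5
137 = 27·5 + 2
5 = 2·2 + 1
2 = 2·1 + 0
Back-substitute:
1 = 5 − 2·2
1 = −2·137 + 55·5
1 = 55·142 − 57·137
1 = −57·421 + 169·142
1 = 169·563 − 226·421
1 = −226·984 + 395·563
1 = 395·2531 − 1016·984
1 = −1016·3515 + 1411·2531
1 = 1411·23621 − 9482·3515
1 = −9482·27136 + 10893·23621
So 23621·10893 ≡ 1 (mod 27136), hence d = 10893.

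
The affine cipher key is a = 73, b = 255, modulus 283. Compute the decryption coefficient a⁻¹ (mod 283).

Extended Euclidean algorithm:
283 = 3·73 + 64
73 = 1·64 + 9
64 = 7·9 + 1
9 = 9·1 + 0
The gcd is 1. Working backward:
1 = 64 − 7·9
1 = −7·73 + 8·64
1 = 8·283 − 31·73
Hence 73⁻¹ ≡ -31 ≡ 252 (mod 283).

252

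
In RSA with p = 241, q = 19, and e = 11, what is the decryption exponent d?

1571

φ(n) = (p−1)(q−1) = 240·18 = 4320.
Need d with 11·d ≡ 1 (mod 4320). Apply the extended Euclidean algorithm:
4320 = 392·11 + 8
11 = 1·8 + 3
8 = 2·3 + 2
3 = 1·2 + 1
2 = 2·1 + 0
Back-substitute:
1 = 3 − 2
1 = −8 + 3·3
1 = 3·11 − 4·8
1 = −4·4320 + 1571·11
So 11·1571 ≡ 1 (mod 4320), hence d = 1571.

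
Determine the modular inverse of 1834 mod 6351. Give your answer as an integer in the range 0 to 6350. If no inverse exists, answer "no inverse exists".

4810

Run Euclid on (6351, 1834):
6351 = 3*1834 + 849
1834 = 2*849 + 136
849 = 6*136 + 33
136 = 4*33 + 4
33 = 8*4 + 1
4 = 4*1 + 0
Since gcd(1834, 6351) = 1, back-substitute to write 1 as a combination:
1 = 33 − 8·4
1 = −8·136 + 33·33
1 = 33·849 − 206·136
1 = −206·1834 + 445·849
1 = 445·6351 − 1541·1834
So 1834·(-1541) ≡ 1 (mod 6351), and -1541 ≡ 4810 (mod 6351).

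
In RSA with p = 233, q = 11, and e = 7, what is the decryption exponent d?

663

φ(n) = (p−1)(q−1) = 232·10 = 2320.
Need d with 7·d ≡ 1 (mod 2320). Apply the extended Euclidean algorithm:
2320 = 331*7 + 3
7 = 2*3 + 1
3 = 3*1 + 0
Back-substitute:
1 = 7 − 2·3
1 = −2·2320 + 663·7
So 7·663 ≡ 1 (mod 2320), hence d = 663.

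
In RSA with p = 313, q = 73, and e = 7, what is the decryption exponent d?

19255

φ(n) = (p−1)(q−1) = 312·72 = 22464.
Need d with 7·d ≡ 1 (mod 22464). Apply the extended Euclidean algorithm:
22464 = 3209·7 + 1
7 = 7·1 + 0
Back-substitute:
1 = 22464 − 3209·7
So 7·(-3209) ≡ 1 (mod 22464), hence d ≡ -3209 ≡ 19255 (mod 22464).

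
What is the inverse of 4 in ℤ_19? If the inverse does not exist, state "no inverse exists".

5

gcd(19, 4) by repeated division:
19 = 4×4 + 3
4 = 1×3 + 1
3 = 3×1 + 0
The gcd is 1. Working backward:
1 = 4 − 3
1 = −19 + 5·4
So 4·5 ≡ 1 (mod 19).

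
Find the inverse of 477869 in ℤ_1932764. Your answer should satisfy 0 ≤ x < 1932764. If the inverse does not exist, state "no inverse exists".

Run Euclid on (1932764, 477869):
1932764 = 4*477869 + 21288
477869 = 22*21288 + 9533
21288 = 2*9533 + 2222
9533 = 4*2222 + 645
2222 = 3*645 + 287
645 = 2*287 + 71
287 = 4*71 + 3
71 = 23*3 + 2
3 = 1*2 + 1
2 = 2*1 + 0
gcd = 1, so the inverse exists. Back-substitute:
1 = 3 − 2
1 = −71 + 24·3
1 = 24·287 − 97·71
1 = −97·645 + 218·287
1 = 218·2222 − 751·645
1 = −751·9533 + 3222·2222
1 = 3222·21288 − 7195·9533
1 = −7195·477869 + 161512·21288
1 = 161512·1932764 − 653243·477869
So 477869·(-653243) ≡ 1 (mod 1932764), and -653243 ≡ 1279521 (mod 1932764).

1279521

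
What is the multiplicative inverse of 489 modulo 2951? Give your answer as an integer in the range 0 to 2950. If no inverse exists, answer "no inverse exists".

gcd(2951, 489) by repeated division:
2951 = 6×489 + 17
489 = 28×17 + 13
17 = 1×13 + 4
13 = 3×4 + 1
4 = 4×1 + 0
The gcd is 1. Working backward:
1 = 13 − 3·4
1 = −3·17 + 4·13
1 = 4·489 − 115·17
1 = −115·2951 + 694·489
So 489·694 ≡ 1 (mod 2951).

694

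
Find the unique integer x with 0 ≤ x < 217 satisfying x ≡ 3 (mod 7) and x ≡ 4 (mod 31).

Write x = 3 + 7·k. Then 7·k ≡ 4 − 3 ≡ 1 (mod 31).
Need 7⁻¹ mod 31. Extended Euclid on (31, 7):
31 = 4×7 + 3
7 = 2×3 + 1
3 = 3×1 + 0
Back-substitute:
1 = 7 − 2·3
1 = −2·31 + 9·7
7⁻¹ ≡ 9 (mod 31), so k ≡ 9·1 ≡ 9 (mod 31).
x = 3 + 7·9 = 66.

66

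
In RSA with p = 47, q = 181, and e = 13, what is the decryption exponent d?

637

φ(n) = (p−1)(q−1) = 46·180 = 8280.
Need d with 13·d ≡ 1 (mod 8280). Apply the extended Euclidean algorithm:
8280 = 636·13 + 12
13 = 1·12 + 1
12 = 12·1 + 0
Back-substitute:
1 = 13 − 12
1 = −8280 + 637·13
So 13·637 ≡ 1 (mod 8280), hence d = 637.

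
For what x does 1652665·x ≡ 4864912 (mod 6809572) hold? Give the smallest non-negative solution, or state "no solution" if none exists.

no solution

gcd(1652665, 6809572):
6809572 = 4·1652665 + 198912
1652665 = 8·198912 + 61369
198912 = 3·61369 + 14805
61369 = 4·14805 + 2149
14805 = 6·2149 + 1911
2149 = 1·1911 + 238
1911 = 8·238 + 7
238 = 34·7 + 0
gcd = 7, but 7 ∤ 4864912, so the congruence has no solution.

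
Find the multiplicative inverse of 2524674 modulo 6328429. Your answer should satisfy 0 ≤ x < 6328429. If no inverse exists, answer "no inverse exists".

Apply the Euclidean algorithm to 6328429 and 2524674:
6328429 = 2×2524674 + 1279081
2524674 = 1×1279081 + 1245593
1279081 = 1×1245593 + 33488
1245593 = 37×33488 + 6537
33488 = 5×6537 + 803
6537 = 8×803 + 113
803 = 7×113 + 12
113 = 9×12 + 5
12 = 2×5 + 2
5 = 2×2 + 1
2 = 2×1 + 0
gcd = 1, so the inverse exists. Back-substitute:
1 = 5 − 2·2
1 = −2·12 + 5·5
1 = 5·113 − 47·12
1 = −47·803 + 334·113
1 = 334·6537 − 2719·803
1 = −2719·33488 + 13929·6537
1 = 13929·1245593 − 518092·33488
1 = −518092·1279081 + 532021·1245593
1 = 532021·2524674 − 1050113·1279081
1 = −1050113·6328429 + 2632247·2524674
So 2524674·2632247 ≡ 1 (mod 6328429).

2632247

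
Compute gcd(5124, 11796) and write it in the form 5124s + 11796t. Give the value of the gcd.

Apply Euclid's algorithm to 11796 and 5124:
11796 = 2·5124 + 1548
5124 = 3·1548 + 480
1548 = 3·480 + 108
480 = 4·108 + 48
108 = 2·48 + 12
48 = 4·12 + 0
gcd(5124, 11796) = 12.
Working backward:
12 = 108 − 2·48
12 = −2·480 + 9·108
12 = 9·1548 − 29·480
12 = −29·5124 + 96·1548
12 = 96·11796 − 221·5124
So 12 = (96)·11796 + (-221)·5124.

12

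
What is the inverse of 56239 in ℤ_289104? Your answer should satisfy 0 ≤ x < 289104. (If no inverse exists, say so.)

Apply the Euclidean algorithm to 289104 and 56239:
289104 = 5×56239 + 7909
56239 = 7×7909 + 876
7909 = 9×876 + 25
876 = 35×25 + 1
25 = 25×1 + 0
Since gcd(56239, 289104) = 1, back-substitute to write 1 as a combination:
1 = 876 − 35·25
1 = −35·7909 + 316·876
1 = 316·56239 − 2247·7909
1 = −2247·289104 + 11551·56239
So 56239·11551 ≡ 1 (mod 289104).

11551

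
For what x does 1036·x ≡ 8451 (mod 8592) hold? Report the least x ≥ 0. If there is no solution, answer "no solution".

no solution

gcd(1036, 8592):
8592 = 8*1036 + 304
1036 = 3*304 + 124
304 = 2*124 + 56
124 = 2*56 + 12
56 = 4*12 + 8
12 = 1*8 + 4
8 = 2*4 + 0
gcd = 4, but 4 ∤ 8451, so the congruence has no solution.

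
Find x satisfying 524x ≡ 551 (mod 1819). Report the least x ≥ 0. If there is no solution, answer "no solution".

553

First find gcd(524, 1819):
1819 = 3×524 + 247
524 = 2×247 + 30
247 = 8×30 + 7
30 = 4×7 + 2
7 = 3×2 + 1
2 = 2×1 + 0
gcd = 1, so a unique solution mod 1819 exists.
Back-substitute for the Bézout coefficients:
1 = 7 − 3·2
1 = −3·30 + 13·7
1 = 13·247 − 107·30
1 = −107·524 + 227·247
1 = 227·1819 − 788·524
So 524·(-788) ≡ 1 (mod 1819), giving 524⁻¹ ≡ 1031.
x ≡ 524⁻¹·551 ≡ 1031·551 ≡ 553 (mod 1819).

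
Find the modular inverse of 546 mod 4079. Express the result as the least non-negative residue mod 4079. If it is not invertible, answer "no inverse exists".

Extended Euclidean algorithm:
4079 = 7*546 + 257
546 = 2*257 + 32
257 = 8*32 + 1
32 = 32*1 + 0
The gcd is 1. Working backward:
1 = 257 − 8·32
1 = −8·546 + 17·257
1 = 17·4079 − 127·546
Hence 546⁻¹ ≡ -127 ≡ 3952 (mod 4079).

3952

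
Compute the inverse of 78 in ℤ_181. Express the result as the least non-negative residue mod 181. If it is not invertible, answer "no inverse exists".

123

gcd(181, 78) by repeated division:
181 = 2·78 + 25
78 = 3·25 + 3
25 = 8·3 + 1
3 = 3·1 + 0
Since gcd(78, 181) = 1, back-substitute to write 1 as a combination:
1 = 25 − 8·3
1 = −8·78 + 25·25
1 = 25·181 − 58·78
Hence 78⁻¹ ≡ -58 ≡ 123 (mod 181).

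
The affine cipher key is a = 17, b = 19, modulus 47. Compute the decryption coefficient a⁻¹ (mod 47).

Apply the Euclidean algorithm to 47 and 17:
47 = 2*17 + 13
17 = 1*13 + 4
13 = 3*4 + 1
4 = 4*1 + 0
Since gcd(17, 47) = 1, back-substitute to write 1 as a combination:
1 = 13 − 3·4
1 = −3·17 + 4·13
1 = 4·47 − 11·17
Thus 17·(-11) ≡ 1 (mod 47); reducing, -11 mod 47 = 36.

36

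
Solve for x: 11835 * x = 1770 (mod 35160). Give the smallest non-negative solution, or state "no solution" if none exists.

First find gcd(11835, 35160):
35160 = 2·11835 + 11490
11835 = 1·11490 + 345
11490 = 33·345 + 105
345 = 3·105 + 30
105 = 3·30 + 15
30 = 2·15 + 0
gcd = 15 and 15 | 1770, so solutions exist. Divide through by 15: 789x ≡ 118 (mod 2344).
Now find 789⁻¹ mod 2344:
2344 = 2×789 + 766
789 = 1×766 + 23
766 = 33×23 + 7
23 = 3×7 + 2
7 = 3×2 + 1
2 = 2×1 + 0
Back-substitute:
1 = 7 − 3·2
1 = −3·23 + 10·7
1 = 10·766 − 333·23
1 = −333·789 + 343·766
1 = 343·2344 − 1019·789
So 789·(-1019) ≡ 1 (mod 2344), i.e. 789⁻¹ ≡ 1325.
Then x ≡ 1325·118 ≡ 1646 (mod 2344); the smallest non-negative solution is x = 1646.

1646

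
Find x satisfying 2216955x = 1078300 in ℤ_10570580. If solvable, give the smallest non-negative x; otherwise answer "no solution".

1679088

First find gcd(2216955, 10570580):
10570580 = 4×2216955 + 1702760
2216955 = 1×1702760 + 514195
1702760 = 3×514195 + 160175
514195 = 3×160175 + 33670
160175 = 4×33670 + 25495
33670 = 1×25495 + 8175
25495 = 3×8175 + 970
8175 = 8×970 + 415
970 = 2×415 + 140
415 = 2×140 + 135
140 = 1×135 + 5
135 = 27×5 + 0
gcd = 5 and 5 | 1078300, so solutions exist. Divide through by 5: 443391x ≡ 215660 (mod 2114116).
Now find 443391⁻¹ mod 2114116:
2114116 = 4·443391 + 340552
443391 = 1·340552 + 102839
340552 = 3·102839 + 32035
102839 = 3·32035 + 6734
32035 = 4·6734 + 5099
6734 = 1·5099 + 1635
5099 = 3·1635 + 194
1635 = 8·194 + 83
194 = 2·83 + 28
83 = 2·28 + 27
28 = 1·27 + 1
27 = 27·1 + 0
Back-substitute:
1 = 28 − 27
1 = −83 + 3·28
1 = 3·194 − 7·83
1 = −7·1635 + 59·194
1 = 59·5099 − 184·1635
1 = −184·6734 + 243·5099
1 = 243·32035 − 1156·6734
1 = −1156·102839 + 3711·32035
1 = 3711·340552 − 12289·102839
1 = −12289·443391 + 16000·340552
1 = 16000·2114116 − 76289·443391
So 443391·(-76289) ≡ 1 (mod 2114116), i.e. 443391⁻¹ ≡ 2037827.
Then x ≡ 2037827·215660 ≡ 1679088 (mod 2114116); the smallest non-negative solution is x = 1679088.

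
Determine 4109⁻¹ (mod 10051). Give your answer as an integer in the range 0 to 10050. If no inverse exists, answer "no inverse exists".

Extended Euclidean algorithm:
10051 = 2·4109 + 1833
4109 = 2·1833 + 443
1833 = 4·443 + 61
443 = 7·61 + 16
61 = 3·16 + 13
16 = 1·13 + 3
13 = 4·3 + 1
3 = 3·1 + 0
Since gcd(4109, 10051) = 1, back-substitute to write 1 as a combination:
1 = 13 − 4·3
1 = −4·16 + 5·13
1 = 5·61 − 19·16
1 = −19·443 + 138·61
1 = 138·1833 − 571·443
1 = −571·4109 + 1280·1833
1 = 1280·10051 − 3131·4109
Hence 4109⁻¹ ≡ -3131 ≡ 6920 (mod 10051).

6920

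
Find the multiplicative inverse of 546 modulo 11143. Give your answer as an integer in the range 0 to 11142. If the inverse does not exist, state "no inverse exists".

Run Euclid on (11143, 546):
11143 = 20·546 + 223
546 = 2·223 + 100
223 = 2·100 + 23
100 = 4·23 + 8
23 = 2·8 + 7
8 = 1·7 + 1
7 = 7·1 + 0
gcd = 1, so the inverse exists. Back-substitute:
1 = 8 − 7
1 = −23 + 3·8
1 = 3·100 − 13·23
1 = −13·223 + 29·100
1 = 29·546 − 71·223
1 = −71·11143 + 1449·546
So 546·1449 ≡ 1 (mod 11143).

1449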